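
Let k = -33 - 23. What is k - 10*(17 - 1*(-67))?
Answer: -896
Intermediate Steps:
k = -56
k - 10*(17 - 1*(-67)) = -56 - 10*(17 - 1*(-67)) = -56 - 10*(17 + 67) = -56 - 10*84 = -56 - 840 = -896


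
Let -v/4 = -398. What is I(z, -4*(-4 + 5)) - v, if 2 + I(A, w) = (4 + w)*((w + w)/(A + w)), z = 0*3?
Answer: -1594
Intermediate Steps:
z = 0
I(A, w) = -2 + 2*w*(4 + w)/(A + w) (I(A, w) = -2 + (4 + w)*((w + w)/(A + w)) = -2 + (4 + w)*((2*w)/(A + w)) = -2 + (4 + w)*(2*w/(A + w)) = -2 + 2*w*(4 + w)/(A + w))
v = 1592 (v = -4*(-398) = 1592)
I(z, -4*(-4 + 5)) - v = 2*((-4*(-4 + 5))² - 1*0 + 3*(-4*(-4 + 5)))/(0 - 4*(-4 + 5)) - 1*1592 = 2*((-4*1)² + 0 + 3*(-4*1))/(0 - 4*1) - 1592 = 2*((-4)² + 0 + 3*(-4))/(0 - 4) - 1592 = 2*(16 + 0 - 12)/(-4) - 1592 = 2*(-¼)*4 - 1592 = -2 - 1592 = -1594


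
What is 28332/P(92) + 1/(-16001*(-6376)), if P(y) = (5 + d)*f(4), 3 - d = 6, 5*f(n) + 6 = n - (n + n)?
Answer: -722624489207/102022376 ≈ -7083.0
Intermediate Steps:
f(n) = -6/5 - n/5 (f(n) = -6/5 + (n - (n + n))/5 = -6/5 + (n - 2*n)/5 = -6/5 + (-n)/5 = -6/5 - n/5)
d = -3 (d = 3 - 1*6 = 3 - 6 = -3)
P(y) = -4 (P(y) = (5 - 3)*(-6/5 - ⅕*4) = 2*(-6/5 - ⅘) = 2*(-2) = -4)
28332/P(92) + 1/(-16001*(-6376)) = 28332/(-4) + 1/(-16001*(-6376)) = 28332*(-¼) - 1/16001*(-1/6376) = -7083 + 1/102022376 = -722624489207/102022376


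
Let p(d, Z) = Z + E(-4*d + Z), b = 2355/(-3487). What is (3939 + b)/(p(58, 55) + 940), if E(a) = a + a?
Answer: 13732938/2235167 ≈ 6.1440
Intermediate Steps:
E(a) = 2*a
b = -2355/3487 (b = 2355*(-1/3487) = -2355/3487 ≈ -0.67537)
p(d, Z) = -8*d + 3*Z (p(d, Z) = Z + 2*(-4*d + Z) = Z + 2*(Z - 4*d) = Z + (-8*d + 2*Z) = -8*d + 3*Z)
(3939 + b)/(p(58, 55) + 940) = (3939 - 2355/3487)/((-8*58 + 3*55) + 940) = 13732938/(3487*((-464 + 165) + 940)) = 13732938/(3487*(-299 + 940)) = (13732938/3487)/641 = (13732938/3487)*(1/641) = 13732938/2235167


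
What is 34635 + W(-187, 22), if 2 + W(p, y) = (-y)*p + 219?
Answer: 38966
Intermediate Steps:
W(p, y) = 217 - p*y (W(p, y) = -2 + ((-y)*p + 219) = -2 + (-p*y + 219) = -2 + (219 - p*y) = 217 - p*y)
34635 + W(-187, 22) = 34635 + (217 - 1*(-187)*22) = 34635 + (217 + 4114) = 34635 + 4331 = 38966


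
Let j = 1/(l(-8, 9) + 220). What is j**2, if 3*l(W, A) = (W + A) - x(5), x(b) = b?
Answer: 9/430336 ≈ 2.0914e-5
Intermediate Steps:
l(W, A) = -5/3 + A/3 + W/3 (l(W, A) = ((W + A) - 1*5)/3 = ((A + W) - 5)/3 = (-5 + A + W)/3 = -5/3 + A/3 + W/3)
j = 3/656 (j = 1/((-5/3 + (1/3)*9 + (1/3)*(-8)) + 220) = 1/((-5/3 + 3 - 8/3) + 220) = 1/(-4/3 + 220) = 1/(656/3) = 3/656 ≈ 0.0045732)
j**2 = (3/656)**2 = 9/430336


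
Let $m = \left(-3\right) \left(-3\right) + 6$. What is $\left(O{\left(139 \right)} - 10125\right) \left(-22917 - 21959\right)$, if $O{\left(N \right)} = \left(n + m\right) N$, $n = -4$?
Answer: $385754096$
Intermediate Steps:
$m = 15$ ($m = 9 + 6 = 15$)
$O{\left(N \right)} = 11 N$ ($O{\left(N \right)} = \left(-4 + 15\right) N = 11 N$)
$\left(O{\left(139 \right)} - 10125\right) \left(-22917 - 21959\right) = \left(11 \cdot 139 - 10125\right) \left(-22917 - 21959\right) = \left(1529 - 10125\right) \left(-44876\right) = \left(-8596\right) \left(-44876\right) = 385754096$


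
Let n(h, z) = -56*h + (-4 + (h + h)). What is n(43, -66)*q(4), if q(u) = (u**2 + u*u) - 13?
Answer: -44194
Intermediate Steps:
n(h, z) = -4 - 54*h (n(h, z) = -56*h + (-4 + 2*h) = -4 - 54*h)
q(u) = -13 + 2*u**2 (q(u) = (u**2 + u**2) - 13 = 2*u**2 - 13 = -13 + 2*u**2)
n(43, -66)*q(4) = (-4 - 54*43)*(-13 + 2*4**2) = (-4 - 2322)*(-13 + 2*16) = -2326*(-13 + 32) = -2326*19 = -44194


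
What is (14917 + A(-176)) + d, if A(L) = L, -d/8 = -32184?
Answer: 272213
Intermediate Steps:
d = 257472 (d = -8*(-32184) = 257472)
(14917 + A(-176)) + d = (14917 - 176) + 257472 = 14741 + 257472 = 272213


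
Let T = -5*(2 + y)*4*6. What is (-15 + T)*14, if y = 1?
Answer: -5250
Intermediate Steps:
T = -360 (T = -5*(2 + 1)*4*6 = -15*4*6 = -5*12*6 = -60*6 = -360)
(-15 + T)*14 = (-15 - 360)*14 = -375*14 = -5250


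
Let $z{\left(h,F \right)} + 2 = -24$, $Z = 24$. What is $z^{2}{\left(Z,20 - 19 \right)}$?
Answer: $676$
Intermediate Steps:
$z{\left(h,F \right)} = -26$ ($z{\left(h,F \right)} = -2 - 24 = -26$)
$z^{2}{\left(Z,20 - 19 \right)} = \left(-26\right)^{2} = 676$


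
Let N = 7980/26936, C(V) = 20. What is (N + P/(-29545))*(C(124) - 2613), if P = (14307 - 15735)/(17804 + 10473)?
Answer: -617400829452273/803697094330 ≈ -768.20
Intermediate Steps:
P = -1428/28277 ≈ -0.050500
N = 285/962 (N = 7980*(1/26936) = 285/962 ≈ 0.29626)
(N + P/(-29545))*(C(124) - 2613) = (285/962 - 1428/28277/(-29545))*(20 - 2613) = (285/962 - 1428/28277*(-1/29545))*(-2593) = (285/962 + 1428/835443965)*(-2593) = (238102903761/803697094330)*(-2593) = -617400829452273/803697094330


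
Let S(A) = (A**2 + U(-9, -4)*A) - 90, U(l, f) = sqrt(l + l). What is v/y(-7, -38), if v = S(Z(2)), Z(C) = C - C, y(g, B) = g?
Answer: 90/7 ≈ 12.857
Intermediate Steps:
U(l, f) = sqrt(2)*sqrt(l) (U(l, f) = sqrt(2*l) = sqrt(2)*sqrt(l))
Z(C) = 0
S(A) = -90 + A**2 + 3*I*A*sqrt(2) (S(A) = (A**2 + (sqrt(2)*sqrt(-9))*A) - 90 = (A**2 + (sqrt(2)*(3*I))*A) - 90 = (A**2 + (3*I*sqrt(2))*A) - 90 = (A**2 + 3*I*A*sqrt(2)) - 90 = -90 + A**2 + 3*I*A*sqrt(2))
v = -90 (v = -90 + 0**2 + 3*I*0*sqrt(2) = -90 + 0 + 0 = -90)
v/y(-7, -38) = -90/(-7) = -90*(-1/7) = 90/7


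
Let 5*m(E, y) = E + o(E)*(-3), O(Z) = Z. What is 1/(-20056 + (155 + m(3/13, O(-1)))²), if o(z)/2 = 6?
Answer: 169/304620 ≈ 0.00055479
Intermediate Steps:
o(z) = 12 (o(z) = 2*6 = 12)
m(E, y) = -36/5 + E/5 (m(E, y) = (E + 12*(-3))/5 = (E - 36)/5 = (-36 + E)/5 = -36/5 + E/5)
1/(-20056 + (155 + m(3/13, O(-1)))²) = 1/(-20056 + (155 + (-36/5 + (3/13)/5))²) = 1/(-20056 + (155 + (-36/5 + (3*(1/13))/5))²) = 1/(-20056 + (155 + (-36/5 + (⅕)*(3/13)))²) = 1/(-20056 + (155 + (-36/5 + 3/65))²) = 1/(-20056 + (155 - 93/13)²) = 1/(-20056 + (1922/13)²) = 1/(-20056 + 3694084/169) = 1/(304620/169) = 169/304620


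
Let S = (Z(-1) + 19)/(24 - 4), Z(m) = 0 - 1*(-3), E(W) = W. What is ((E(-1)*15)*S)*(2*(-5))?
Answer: 165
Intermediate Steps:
Z(m) = 3 (Z(m) = 0 + 3 = 3)
S = 11/10 (S = (3 + 19)/(24 - 4) = 22/20 = 22*(1/20) = 11/10 ≈ 1.1000)
((E(-1)*15)*S)*(2*(-5)) = (-1*15*(11/10))*(2*(-5)) = -15*11/10*(-10) = -33/2*(-10) = 165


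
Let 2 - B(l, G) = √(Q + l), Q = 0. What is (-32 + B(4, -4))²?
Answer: 1024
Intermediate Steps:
B(l, G) = 2 - √l (B(l, G) = 2 - √(0 + l) = 2 - √l)
(-32 + B(4, -4))² = (-32 + (2 - √4))² = (-32 + (2 - 1*2))² = (-32 + (2 - 2))² = (-32 + 0)² = (-32)² = 1024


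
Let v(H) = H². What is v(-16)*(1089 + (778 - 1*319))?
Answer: 396288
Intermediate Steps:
v(-16)*(1089 + (778 - 1*319)) = (-16)²*(1089 + (778 - 1*319)) = 256*(1089 + (778 - 319)) = 256*(1089 + 459) = 256*1548 = 396288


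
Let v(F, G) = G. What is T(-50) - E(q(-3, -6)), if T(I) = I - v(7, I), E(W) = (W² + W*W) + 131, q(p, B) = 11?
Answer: -373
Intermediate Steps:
E(W) = 131 + 2*W² (E(W) = (W² + W²) + 131 = 2*W² + 131 = 131 + 2*W²)
T(I) = 0 (T(I) = I - I = 0)
T(-50) - E(q(-3, -6)) = 0 - (131 + 2*11²) = 0 - (131 + 2*121) = 0 - (131 + 242) = 0 - 1*373 = 0 - 373 = -373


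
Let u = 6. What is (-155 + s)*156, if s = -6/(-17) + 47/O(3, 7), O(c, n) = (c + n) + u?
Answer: -1609335/68 ≈ -23667.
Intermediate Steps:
O(c, n) = 6 + c + n (O(c, n) = (c + n) + 6 = 6 + c + n)
s = 895/272 (s = -6/(-17) + 47/(6 + 3 + 7) = -6*(-1/17) + 47/16 = 6/17 + 47*(1/16) = 6/17 + 47/16 = 895/272 ≈ 3.2904)
(-155 + s)*156 = (-155 + 895/272)*156 = -41265/272*156 = -1609335/68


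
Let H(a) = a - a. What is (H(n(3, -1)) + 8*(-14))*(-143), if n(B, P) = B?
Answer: 16016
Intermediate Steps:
H(a) = 0
(H(n(3, -1)) + 8*(-14))*(-143) = (0 + 8*(-14))*(-143) = (0 - 112)*(-143) = -112*(-143) = 16016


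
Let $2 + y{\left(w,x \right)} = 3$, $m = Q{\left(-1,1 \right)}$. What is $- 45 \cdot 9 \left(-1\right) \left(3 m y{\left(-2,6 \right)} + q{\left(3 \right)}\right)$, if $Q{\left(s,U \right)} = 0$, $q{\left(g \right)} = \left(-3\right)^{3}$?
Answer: $-10935$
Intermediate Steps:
$q{\left(g \right)} = -27$
$m = 0$
$y{\left(w,x \right)} = 1$ ($y{\left(w,x \right)} = -2 + 3 = 1$)
$- 45 \cdot 9 \left(-1\right) \left(3 m y{\left(-2,6 \right)} + q{\left(3 \right)}\right) = - 45 \cdot 9 \left(-1\right) \left(3 \cdot 0 \cdot 1 - 27\right) = - 45 \left(- 9 \left(0 \cdot 1 - 27\right)\right) = - 45 \left(- 9 \left(0 - 27\right)\right) = - 45 \left(\left(-9\right) \left(-27\right)\right) = \left(-45\right) 243 = -10935$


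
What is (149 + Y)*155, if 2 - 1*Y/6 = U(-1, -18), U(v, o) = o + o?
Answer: 58435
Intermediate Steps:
U(v, o) = 2*o
Y = 228 (Y = 12 - 12*(-18) = 12 - 6*(-36) = 12 + 216 = 228)
(149 + Y)*155 = (149 + 228)*155 = 377*155 = 58435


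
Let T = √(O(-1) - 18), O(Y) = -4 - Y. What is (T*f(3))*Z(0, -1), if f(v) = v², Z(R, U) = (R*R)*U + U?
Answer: -9*I*√21 ≈ -41.243*I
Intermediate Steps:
Z(R, U) = U + U*R² (Z(R, U) = R²*U + U = U*R² + U = U + U*R²)
T = I*√21 (T = √((-4 - 1*(-1)) - 18) = √((-4 + 1) - 18) = √(-3 - 18) = √(-21) = I*√21 ≈ 4.5826*I)
(T*f(3))*Z(0, -1) = ((I*√21)*3²)*(-(1 + 0²)) = ((I*√21)*9)*(-(1 + 0)) = (9*I*√21)*(-1*1) = (9*I*√21)*(-1) = -9*I*√21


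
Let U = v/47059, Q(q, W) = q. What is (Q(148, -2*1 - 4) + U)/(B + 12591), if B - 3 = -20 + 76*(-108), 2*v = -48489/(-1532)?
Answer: 21339987337/629528196016 ≈ 0.033898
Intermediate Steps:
v = 48489/3064 (v = (-48489/(-1532))/2 = (-48489*(-1/1532))/2 = (1/2)*(48489/1532) = 48489/3064 ≈ 15.825)
B = -8225 (B = 3 + (-20 + 76*(-108)) = 3 + (-20 - 8208) = 3 - 8228 = -8225)
U = 48489/144188776 (U = (48489/3064)/47059 = (48489/3064)*(1/47059) = 48489/144188776 ≈ 0.00033629)
(Q(148, -2*1 - 4) + U)/(B + 12591) = (148 + 48489/144188776)/(-8225 + 12591) = (21339987337/144188776)/4366 = (21339987337/144188776)*(1/4366) = 21339987337/629528196016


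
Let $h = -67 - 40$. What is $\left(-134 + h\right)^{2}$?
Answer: $58081$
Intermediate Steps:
$h = -107$
$\left(-134 + h\right)^{2} = \left(-134 - 107\right)^{2} = \left(-241\right)^{2} = 58081$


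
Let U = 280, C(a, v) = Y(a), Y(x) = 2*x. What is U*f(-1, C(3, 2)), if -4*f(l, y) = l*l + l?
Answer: 0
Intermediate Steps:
C(a, v) = 2*a
f(l, y) = -l/4 - l²/4 (f(l, y) = -(l*l + l)/4 = -(l² + l)/4 = -(l + l²)/4 = -l/4 - l²/4)
U*f(-1, C(3, 2)) = 280*(-¼*(-1)*(1 - 1)) = 280*(-¼*(-1)*0) = 280*0 = 0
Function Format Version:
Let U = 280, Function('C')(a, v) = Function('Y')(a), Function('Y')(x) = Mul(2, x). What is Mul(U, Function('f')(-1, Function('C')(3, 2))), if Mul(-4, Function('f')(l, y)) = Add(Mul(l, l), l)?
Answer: 0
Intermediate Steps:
Function('C')(a, v) = Mul(2, a)
Function('f')(l, y) = Add(Mul(Rational(-1, 4), l), Mul(Rational(-1, 4), Pow(l, 2))) (Function('f')(l, y) = Mul(Rational(-1, 4), Add(Mul(l, l), l)) = Mul(Rational(-1, 4), Add(Pow(l, 2), l)) = Mul(Rational(-1, 4), Add(l, Pow(l, 2))) = Add(Mul(Rational(-1, 4), l), Mul(Rational(-1, 4), Pow(l, 2))))
Mul(U, Function('f')(-1, Function('C')(3, 2))) = Mul(280, Mul(Rational(-1, 4), -1, Add(1, -1))) = Mul(280, Mul(Rational(-1, 4), -1, 0)) = Mul(280, 0) = 0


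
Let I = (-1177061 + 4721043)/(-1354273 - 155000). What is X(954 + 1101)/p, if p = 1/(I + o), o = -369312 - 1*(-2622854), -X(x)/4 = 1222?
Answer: -16625097621209792/1509273 ≈ -1.1015e+10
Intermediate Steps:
X(x) = -4888 (X(x) = -4*1222 = -4888)
o = 2253542 (o = -369312 + 2622854 = 2253542)
I = -3543982/1509273 (I = 3543982/(-1509273) = 3543982*(-1/1509273) = -3543982/1509273 ≈ -2.3481)
p = 1509273/3401206550984 (p = 1/(-3543982/1509273 + 2253542) = 1/(3401206550984/1509273) = 1509273/3401206550984 ≈ 4.4375e-7)
X(954 + 1101)/p = -4888/1509273/3401206550984 = -4888*3401206550984/1509273 = -16625097621209792/1509273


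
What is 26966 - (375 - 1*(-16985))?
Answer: 9606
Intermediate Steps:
26966 - (375 - 1*(-16985)) = 26966 - (375 + 16985) = 26966 - 1*17360 = 26966 - 17360 = 9606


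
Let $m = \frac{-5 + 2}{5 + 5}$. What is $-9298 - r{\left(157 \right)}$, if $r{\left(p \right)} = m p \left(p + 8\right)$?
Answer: $- \frac{3053}{2} \approx -1526.5$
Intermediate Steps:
$m = - \frac{3}{10} \approx -0.3$
$r{\left(p \right)} = - \frac{3 p \left(8 + p\right)}{10}$ ($r{\left(p \right)} = - \frac{3 p \left(p + 8\right)}{10} = - \frac{3 p \left(8 + p\right)}{10}$)
$-9298 - r{\left(157 \right)} = -9298 - \left(- \frac{3}{10}\right) 157 \left(8 + 157\right) = -9298 - \left(- \frac{3}{10}\right) 157 \cdot 165 = -9298 - - \frac{15543}{2} = -9298 + \frac{15543}{2} = - \frac{3053}{2}$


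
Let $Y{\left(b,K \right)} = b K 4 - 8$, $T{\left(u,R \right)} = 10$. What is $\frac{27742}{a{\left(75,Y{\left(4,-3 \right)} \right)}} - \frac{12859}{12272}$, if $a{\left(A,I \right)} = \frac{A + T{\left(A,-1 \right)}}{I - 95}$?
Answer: $- \frac{51409016439}{1043120} \approx -49284.0$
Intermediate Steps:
$Y{\left(b,K \right)} = -8 + 4 K b$ ($Y{\left(b,K \right)} = K b 4 - 8 = 4 K b - 8 = -8 + 4 K b$)
$a{\left(A,I \right)} = \frac{10 + A}{-95 + I}$ ($a{\left(A,I \right)} = \frac{A + 10}{I - 95} = \frac{10 + A}{-95 + I}$)
$\frac{27742}{a{\left(75,Y{\left(4,-3 \right)} \right)}} - \frac{12859}{12272} = \frac{27742}{\frac{1}{-95 + \left(-8 + 4 \left(-3\right) 4\right)} \left(10 + 75\right)} - \frac{12859}{12272} = \frac{27742}{\frac{1}{-95 - 56} \cdot 85} - \frac{12859}{12272} = \frac{27742}{\frac{1}{-151} \cdot 85} - \frac{12859}{12272} = \frac{27742}{\left(- \frac{1}{151}\right) 85} - \frac{12859}{12272} = \frac{27742}{- \frac{85}{151}} - \frac{12859}{12272} = 27742 \left(- \frac{151}{85}\right) - \frac{12859}{12272} = - \frac{4189042}{85} - \frac{12859}{12272} = - \frac{51409016439}{1043120}$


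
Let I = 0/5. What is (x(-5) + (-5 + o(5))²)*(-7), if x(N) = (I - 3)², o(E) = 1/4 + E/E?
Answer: -2583/16 ≈ -161.44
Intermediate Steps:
o(E) = 5/4 (o(E) = 1*(¼) + 1 = ¼ + 1 = 5/4)
I = 0 (I = 0*(⅕) = 0)
x(N) = 9 (x(N) = (0 - 3)² = (-3)² = 9)
(x(-5) + (-5 + o(5))²)*(-7) = (9 + (-5 + 5/4)²)*(-7) = (9 + (-15/4)²)*(-7) = (9 + 225/16)*(-7) = (369/16)*(-7) = -2583/16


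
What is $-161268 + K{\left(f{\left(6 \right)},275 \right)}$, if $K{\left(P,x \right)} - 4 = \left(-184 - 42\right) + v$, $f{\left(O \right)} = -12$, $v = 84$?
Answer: $-161406$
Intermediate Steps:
$K{\left(P,x \right)} = -138$ ($K{\left(P,x \right)} = 4 + \left(\left(-184 - 42\right) + 84\right) = 4 + \left(-226 + 84\right) = 4 - 142 = -138$)
$-161268 + K{\left(f{\left(6 \right)},275 \right)} = -161268 - 138 = -161406$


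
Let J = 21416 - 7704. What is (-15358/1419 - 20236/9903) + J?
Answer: 21389457114/1561373 ≈ 13699.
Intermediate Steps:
J = 13712
(-15358/1419 - 20236/9903) + J = (-15358/1419 - 20236/9903) + 13712 = -20089462/1561373 + 13712 = 21389457114/1561373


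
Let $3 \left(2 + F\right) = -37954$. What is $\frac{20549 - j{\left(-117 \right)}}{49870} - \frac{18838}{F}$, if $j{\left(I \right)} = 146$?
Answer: $\frac{179642553}{94653260} \approx 1.8979$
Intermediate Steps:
$F = - \frac{37960}{3}$ ($F = -2 + \frac{1}{3} \left(-37954\right) = -2 - \frac{37954}{3} = - \frac{37960}{3} \approx -12653.0$)
$\frac{20549 - j{\left(-117 \right)}}{49870} - \frac{18838}{F} = \frac{20549 - 146}{49870} - \frac{18838}{- \frac{37960}{3}} = \left(20549 - 146\right) \frac{1}{49870} - - \frac{28257}{18980} = 20403 \cdot \frac{1}{49870} + \frac{28257}{18980} = \frac{20403}{49870} + \frac{28257}{18980} = \frac{179642553}{94653260}$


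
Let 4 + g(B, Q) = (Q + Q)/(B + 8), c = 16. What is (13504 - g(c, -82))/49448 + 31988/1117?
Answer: 9581032157/331400496 ≈ 28.911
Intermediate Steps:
g(B, Q) = -4 + 2*Q/(8 + B) (g(B, Q) = -4 + (Q + Q)/(B + 8) = -4 + (2*Q)/(8 + B) = -4 + 2*Q/(8 + B))
(13504 - g(c, -82))/49448 + 31988/1117 = (13504 - 2*(-16 - 82 - 2*16)/(8 + 16))/49448 + 31988/1117 = (13504 - 2*(-16 - 82 - 32)/24)*(1/49448) + 31988*(1/1117) = (13504 - 2*(-130)/24)*(1/49448) + 31988/1117 = (13504 - 1*(-65/6))*(1/49448) + 31988/1117 = (13504 + 65/6)*(1/49448) + 31988/1117 = (81089/6)*(1/49448) + 31988/1117 = 81089/296688 + 31988/1117 = 9581032157/331400496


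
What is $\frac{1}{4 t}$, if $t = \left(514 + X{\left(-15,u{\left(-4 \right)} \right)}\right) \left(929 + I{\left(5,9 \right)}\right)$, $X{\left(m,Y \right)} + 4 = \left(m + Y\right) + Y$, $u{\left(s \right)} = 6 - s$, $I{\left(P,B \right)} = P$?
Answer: $\frac{1}{1924040} \approx 5.1974 \cdot 10^{-7}$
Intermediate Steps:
$X{\left(m,Y \right)} = -4 + m + 2 Y$ ($X{\left(m,Y \right)} = -4 + \left(\left(m + Y\right) + Y\right) = -4 + \left(\left(Y + m\right) + Y\right) = -4 + \left(m + 2 Y\right) = -4 + m + 2 Y$)
$t = 481010$ ($t = \left(514 - \left(19 - 2 \left(6 - -4\right)\right)\right) \left(929 + 5\right) = \left(514 - \left(19 - 2 \left(6 + 4\right)\right)\right) 934 = \left(514 - -1\right) 934 = \left(514 + 1\right) 934 = 515 \cdot 934 = 481010$)
$\frac{1}{4 t} = \frac{1}{4 \cdot 481010} = \frac{1}{1924040}$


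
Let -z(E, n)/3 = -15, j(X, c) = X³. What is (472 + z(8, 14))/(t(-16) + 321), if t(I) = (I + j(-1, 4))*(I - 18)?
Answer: 517/899 ≈ 0.57508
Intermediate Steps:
t(I) = (-1 + I)*(-18 + I) (t(I) = (I + (-1)³)*(I - 18) = (I - 1)*(-18 + I) = (-1 + I)*(-18 + I))
z(E, n) = 45 (z(E, n) = -3*(-15) = 45)
(472 + z(8, 14))/(t(-16) + 321) = (472 + 45)/((18 + (-16)² - 19*(-16)) + 321) = 517/((18 + 256 + 304) + 321) = 517/(578 + 321) = 517/899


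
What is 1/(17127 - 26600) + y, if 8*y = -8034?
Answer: -38053045/37892 ≈ -1004.3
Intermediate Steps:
y = -4017/4 (y = (⅛)*(-8034) = -4017/4 ≈ -1004.3)
1/(17127 - 26600) + y = 1/(17127 - 26600) - 4017/4 = 1/(-9473) - 4017/4 = -1/9473 - 4017/4 = -38053045/37892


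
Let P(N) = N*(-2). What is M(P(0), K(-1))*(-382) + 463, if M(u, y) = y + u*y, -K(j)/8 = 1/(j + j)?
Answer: -1065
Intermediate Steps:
P(N) = -2*N
K(j) = -4/j (K(j) = -8/(j + j) = -8*1/(2*j) = -4/j)
M(P(0), K(-1))*(-382) + 463 = ((-4/(-1))*(1 - 2*0))*(-382) + 463 = ((-4*(-1))*(1 + 0))*(-382) + 463 = (4*1)*(-382) + 463 = 4*(-382) + 463 = -1528 + 463 = -1065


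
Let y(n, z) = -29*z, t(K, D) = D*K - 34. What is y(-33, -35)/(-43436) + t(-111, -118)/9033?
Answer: 558279409/392357388 ≈ 1.4229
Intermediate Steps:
t(K, D) = -34 + D*K
y(-33, -35)/(-43436) + t(-111, -118)/9033 = -29*(-35)/(-43436) + (-34 - 118*(-111))/9033 = 1015*(-1/43436) + (-34 + 13098)*(1/9033) = -1015/43436 + 13064*(1/9033) = -1015/43436 + 13064/9033 = 558279409/392357388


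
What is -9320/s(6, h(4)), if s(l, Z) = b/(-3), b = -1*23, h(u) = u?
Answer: -27960/23 ≈ -1215.7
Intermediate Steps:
b = -23
s(l, Z) = 23/3 (s(l, Z) = -23/(-3) = -23*(-⅓) = 23/3)
-9320/s(6, h(4)) = -9320/23/3 = -9320*3/23 = -27960/23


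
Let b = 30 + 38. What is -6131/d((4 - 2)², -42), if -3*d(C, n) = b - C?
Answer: 18393/64 ≈ 287.39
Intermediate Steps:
b = 68
d(C, n) = -68/3 + C/3 (d(C, n) = -(68 - C)/3 = -68/3 + C/3)
-6131/d((4 - 2)², -42) = -6131/(-68/3 + (4 - 2)²/3) = -6131/(-68/3 + (⅓)*2²) = -6131/(-68/3 + (⅓)*4) = -6131/(-68/3 + 4/3) = -6131/(-64/3) = -6131*(-3/64) = 18393/64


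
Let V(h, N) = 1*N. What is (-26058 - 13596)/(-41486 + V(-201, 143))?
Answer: 13218/13781 ≈ 0.95915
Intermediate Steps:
V(h, N) = N
(-26058 - 13596)/(-41486 + V(-201, 143)) = (-26058 - 13596)/(-41486 + 143) = -39654/(-41343) = -39654*(-1/41343) = 13218/13781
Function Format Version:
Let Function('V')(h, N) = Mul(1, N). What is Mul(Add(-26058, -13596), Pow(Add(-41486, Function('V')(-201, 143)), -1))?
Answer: Rational(13218, 13781) ≈ 0.95915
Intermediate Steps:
Function('V')(h, N) = N
Mul(Add(-26058, -13596), Pow(Add(-41486, Function('V')(-201, 143)), -1)) = Mul(Add(-26058, -13596), Pow(Add(-41486, 143), -1)) = Mul(-39654, Pow(-41343, -1)) = Mul(-39654, Rational(-1, 41343)) = Rational(13218, 13781)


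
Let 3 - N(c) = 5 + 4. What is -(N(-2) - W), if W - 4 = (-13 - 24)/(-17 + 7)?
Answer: 137/10 ≈ 13.700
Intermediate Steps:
W = 77/10 (W = 4 + (-13 - 24)/(-17 + 7) = 4 - 37/(-10) = 4 - 37*(-1/10) = 4 + 37/10 = 77/10 ≈ 7.7000)
N(c) = -6 (N(c) = 3 - (5 + 4) = 3 - 1*9 = 3 - 9 = -6)
-(N(-2) - W) = -(-6 - 1*77/10) = -(-6 - 77/10) = -1*(-137/10) = 137/10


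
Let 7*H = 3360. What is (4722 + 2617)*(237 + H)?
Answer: 5262063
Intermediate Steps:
H = 480 (H = (1/7)*3360 = 480)
(4722 + 2617)*(237 + H) = (4722 + 2617)*(237 + 480) = 7339*717 = 5262063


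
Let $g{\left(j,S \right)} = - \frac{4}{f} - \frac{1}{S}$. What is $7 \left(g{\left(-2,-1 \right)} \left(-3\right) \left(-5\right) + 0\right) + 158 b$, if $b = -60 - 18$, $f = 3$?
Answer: $-12359$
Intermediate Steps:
$b = -78$ ($b = -60 - 18 = -78$)
$g{\left(j,S \right)} = - \frac{4}{3} - \frac{1}{S}$
$7 \left(g{\left(-2,-1 \right)} \left(-3\right) \left(-5\right) + 0\right) + 158 b = 7 \left(\left(- \frac{4}{3} - \frac{1}{-1}\right) \left(-3\right) \left(-5\right) + 0\right) + 158 \left(-78\right) = 7 \left(\left(- \frac{4}{3} - -1\right) \left(-3\right) \left(-5\right) + 0\right) - 12324 = 7 \left(\left(- \frac{4}{3} + 1\right) \left(-3\right) \left(-5\right) + 0\right) - 12324 = 7 \left(\left(- \frac{1}{3}\right) \left(-3\right) \left(-5\right) + 0\right) - 12324 = 7 \left(1 \left(-5\right) + 0\right) - 12324 = 7 \left(-5 + 0\right) - 12324 = 7 \left(-5\right) - 12324 = -35 - 12324 = -12359$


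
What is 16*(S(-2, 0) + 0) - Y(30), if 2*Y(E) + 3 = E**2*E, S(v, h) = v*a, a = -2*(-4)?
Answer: -27509/2 ≈ -13755.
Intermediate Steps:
a = 8
S(v, h) = 8*v (S(v, h) = v*8 = 8*v)
Y(E) = -3/2 + E**3/2 (Y(E) = -3/2 + (E**2*E)/2 = -3/2 + E**3/2)
16*(S(-2, 0) + 0) - Y(30) = 16*(8*(-2) + 0) - (-3/2 + (1/2)*30**3) = 16*(-16 + 0) - (-3/2 + (1/2)*27000) = 16*(-16) - (-3/2 + 13500) = -256 - 1*26997/2 = -256 - 26997/2 = -27509/2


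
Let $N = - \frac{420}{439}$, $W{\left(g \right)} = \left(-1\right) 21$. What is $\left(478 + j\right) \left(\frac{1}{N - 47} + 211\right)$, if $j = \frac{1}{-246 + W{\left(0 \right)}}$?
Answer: $\frac{566877578000}{5621151} \approx 1.0085 \cdot 10^{5}$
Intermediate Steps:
$W{\left(g \right)} = -21$
$j = - \frac{1}{267}$ ($j = \frac{1}{-246 - 21} = \frac{1}{-267} = - \frac{1}{267} \approx -0.0037453$)
$N = - \frac{420}{439}$ ($N = \left(-420\right) \frac{1}{439} = - \frac{420}{439} \approx -0.95672$)
$\left(478 + j\right) \left(\frac{1}{N - 47} + 211\right) = \left(478 - \frac{1}{267}\right) \left(\frac{1}{- \frac{420}{439} - 47} + 211\right) = \frac{127625 \left(\frac{1}{- \frac{21053}{439}} + 211\right)}{267} = \frac{127625 \left(- \frac{439}{21053} + 211\right)}{267} = \frac{127625}{267} \cdot \frac{4441744}{21053} = \frac{566877578000}{5621151}$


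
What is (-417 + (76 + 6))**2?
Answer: 112225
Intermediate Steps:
(-417 + (76 + 6))**2 = (-417 + 82)**2 = (-335)**2 = 112225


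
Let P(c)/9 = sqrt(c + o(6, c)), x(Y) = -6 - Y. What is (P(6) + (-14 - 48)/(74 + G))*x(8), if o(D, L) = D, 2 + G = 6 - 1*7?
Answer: 868/71 - 252*sqrt(3) ≈ -424.25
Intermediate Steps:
G = -3 (G = -2 + (6 - 1*7) = -2 + (6 - 7) = -2 - 1 = -3)
P(c) = 9*sqrt(6 + c) (P(c) = 9*sqrt(c + 6) = 9*sqrt(6 + c))
(P(6) + (-14 - 48)/(74 + G))*x(8) = (9*sqrt(6 + 6) + (-14 - 48)/(74 - 3))*(-6 - 1*8) = (9*sqrt(12) - 62/71)*(-6 - 8) = (9*(2*sqrt(3)) - 62*1/71)*(-14) = (18*sqrt(3) - 62/71)*(-14) = (-62/71 + 18*sqrt(3))*(-14) = 868/71 - 252*sqrt(3)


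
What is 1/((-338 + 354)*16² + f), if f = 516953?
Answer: 1/521049 ≈ 1.9192e-6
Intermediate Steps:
1/((-338 + 354)*16² + f) = 1/((-338 + 354)*16² + 516953) = 1/(16*256 + 516953) = 1/(4096 + 516953) = 1/521049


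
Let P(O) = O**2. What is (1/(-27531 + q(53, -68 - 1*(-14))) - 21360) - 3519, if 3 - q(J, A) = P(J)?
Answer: -754754224/30337 ≈ -24879.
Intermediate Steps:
q(J, A) = 3 - J**2
(1/(-27531 + q(53, -68 - 1*(-14))) - 21360) - 3519 = (1/(-27531 + (3 - 1*53**2)) - 21360) - 3519 = (1/(-27531 + (3 - 1*2809)) - 21360) - 3519 = (1/(-27531 + (3 - 2809)) - 21360) - 3519 = (1/(-27531 - 2806) - 21360) - 3519 = (1/(-30337) - 21360) - 3519 = (-1/30337 - 21360) - 3519 = -647998321/30337 - 3519 = -754754224/30337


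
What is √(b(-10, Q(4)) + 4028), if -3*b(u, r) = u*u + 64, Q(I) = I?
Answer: 4*√2235/3 ≈ 63.034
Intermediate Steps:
b(u, r) = -64/3 - u²/3 (b(u, r) = -(u*u + 64)/3 = -(u² + 64)/3 = -(64 + u²)/3 = -64/3 - u²/3)
√(b(-10, Q(4)) + 4028) = √((-64/3 - ⅓*(-10)²) + 4028) = √((-64/3 - ⅓*100) + 4028) = √((-64/3 - 100/3) + 4028) = √(-164/3 + 4028) = √(11920/3) = 4*√2235/3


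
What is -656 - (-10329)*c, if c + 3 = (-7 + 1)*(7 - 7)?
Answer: -31643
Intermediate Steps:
c = -3 (c = -3 + (-7 + 1)*(7 - 7) = -3 - 6*0 = -3 + 0 = -3)
-656 - (-10329)*c = -656 - (-10329)*(-3) = -656 - 939*33 = -656 - 30987 = -31643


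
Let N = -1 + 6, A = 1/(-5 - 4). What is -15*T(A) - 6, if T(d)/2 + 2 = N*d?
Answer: 212/3 ≈ 70.667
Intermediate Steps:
A = -⅑ (A = 1/(-9) = -⅑ ≈ -0.11111)
N = 5
T(d) = -4 + 10*d (T(d) = -4 + 2*(5*d) = -4 + 10*d)
-15*T(A) - 6 = -15*(-4 + 10*(-⅑)) - 6 = -15*(-4 - 10/9) - 6 = -15*(-46/9) - 6 = 230/3 - 6 = 212/3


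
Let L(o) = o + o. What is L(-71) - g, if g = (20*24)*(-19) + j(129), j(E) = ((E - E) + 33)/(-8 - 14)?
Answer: 17959/2 ≈ 8979.5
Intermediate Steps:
L(o) = 2*o
j(E) = -3/2 (j(E) = (0 + 33)/(-22) = 33*(-1/22) = -3/2)
g = -18243/2 (g = (20*24)*(-19) - 3/2 = 480*(-19) - 3/2 = -9120 - 3/2 = -18243/2 ≈ -9121.5)
L(-71) - g = 2*(-71) - 1*(-18243/2) = -142 + 18243/2 = 17959/2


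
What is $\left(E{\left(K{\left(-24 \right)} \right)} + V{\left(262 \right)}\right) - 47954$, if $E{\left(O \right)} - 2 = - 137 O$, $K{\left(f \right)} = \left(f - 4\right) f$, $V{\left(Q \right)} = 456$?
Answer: $-139560$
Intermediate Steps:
$K{\left(f \right)} = f \left(-4 + f\right)$ ($K{\left(f \right)} = \left(f - 4\right) f = \left(-4 + f\right) f = f \left(-4 + f\right)$)
$E{\left(O \right)} = 2 - 137 O$
$\left(E{\left(K{\left(-24 \right)} \right)} + V{\left(262 \right)}\right) - 47954 = \left(\left(2 - 137 \left(- 24 \left(-4 - 24\right)\right)\right) + 456\right) - 47954 = \left(\left(2 - 137 \left(\left(-24\right) \left(-28\right)\right)\right) + 456\right) - 47954 = \left(\left(2 - 92064\right) + 456\right) - 47954 = \left(-92062 + 456\right) - 47954 = -91606 - 47954 = -139560$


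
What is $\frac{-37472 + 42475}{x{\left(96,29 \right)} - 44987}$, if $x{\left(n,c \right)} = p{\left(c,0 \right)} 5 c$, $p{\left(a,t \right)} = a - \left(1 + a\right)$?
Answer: $- \frac{5003}{45132} \approx -0.11085$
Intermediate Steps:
$p{\left(a,t \right)} = -1$
$x{\left(n,c \right)} = - 5 c$ ($x{\left(n,c \right)} = \left(-1\right) 5 c = - 5 c$)
$\frac{-37472 + 42475}{x{\left(96,29 \right)} - 44987} = \frac{-37472 + 42475}{\left(-5\right) 29 - 44987} = \frac{5003}{-145 - 44987} = \frac{5003}{-45132} = 5003 \left(- \frac{1}{45132}\right) = - \frac{5003}{45132}$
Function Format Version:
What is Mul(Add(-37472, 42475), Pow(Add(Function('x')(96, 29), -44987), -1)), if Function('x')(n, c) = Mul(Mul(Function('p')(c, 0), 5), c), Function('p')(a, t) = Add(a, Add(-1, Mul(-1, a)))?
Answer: Rational(-5003, 45132) ≈ -0.11085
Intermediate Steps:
Function('p')(a, t) = -1
Function('x')(n, c) = Mul(-5, c) (Function('x')(n, c) = Mul(Mul(-1, 5), c) = Mul(-5, c))
Mul(Add(-37472, 42475), Pow(Add(Function('x')(96, 29), -44987), -1)) = Mul(Add(-37472, 42475), Pow(Add(Mul(-5, 29), -44987), -1)) = Mul(5003, Pow(Add(-145, -44987), -1)) = Mul(5003, Pow(-45132, -1)) = Mul(5003, Rational(-1, 45132)) = Rational(-5003, 45132)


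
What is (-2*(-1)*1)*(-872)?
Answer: -1744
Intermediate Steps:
(-2*(-1)*1)*(-872) = (2*1)*(-872) = 2*(-872) = -1744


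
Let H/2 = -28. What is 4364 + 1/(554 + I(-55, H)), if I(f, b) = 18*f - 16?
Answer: 1972527/452 ≈ 4364.0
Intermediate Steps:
H = -56 (H = 2*(-28) = -56)
I(f, b) = -16 + 18*f
4364 + 1/(554 + I(-55, H)) = 4364 + 1/(554 + (-16 + 18*(-55))) = 4364 + 1/(554 + (-16 - 990)) = 4364 + 1/(554 - 1006) = 4364 + 1/(-452) = 4364 - 1/452 = 1972527/452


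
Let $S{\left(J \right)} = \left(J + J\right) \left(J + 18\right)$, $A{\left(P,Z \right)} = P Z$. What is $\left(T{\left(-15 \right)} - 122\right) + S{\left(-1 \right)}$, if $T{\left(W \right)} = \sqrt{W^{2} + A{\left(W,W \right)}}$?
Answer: $-156 + 15 \sqrt{2} \approx -134.79$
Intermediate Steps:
$T{\left(W \right)} = \sqrt{2} \sqrt{W^{2}}$ ($T{\left(W \right)} = \sqrt{W^{2} + W W} = \sqrt{W^{2} + W^{2}} = \sqrt{2 W^{2}} = \sqrt{2} \sqrt{W^{2}}$)
$S{\left(J \right)} = 2 J \left(18 + J\right)$
$\left(T{\left(-15 \right)} - 122\right) + S{\left(-1 \right)} = \left(\sqrt{2} \sqrt{\left(-15\right)^{2}} - 122\right) + 2 \left(-1\right) \left(18 - 1\right) = \left(\sqrt{2} \sqrt{225} - 122\right) + 2 \left(-1\right) 17 = \left(\sqrt{2} \cdot 15 - 122\right) - 34 = \left(15 \sqrt{2} - 122\right) - 34 = \left(-122 + 15 \sqrt{2}\right) - 34 = -156 + 15 \sqrt{2}$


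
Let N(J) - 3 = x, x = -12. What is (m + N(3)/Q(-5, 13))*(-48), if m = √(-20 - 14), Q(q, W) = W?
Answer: 432/13 - 48*I*√34 ≈ 33.231 - 279.89*I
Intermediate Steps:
N(J) = -9 (N(J) = 3 - 12 = -9)
m = I*√34 (m = √(-34) = I*√34 ≈ 5.8309*I)
(m + N(3)/Q(-5, 13))*(-48) = (I*√34 - 9/13)*(-48) = (-9/13 + I*√34)*(-48) = 432/13 - 48*I*√34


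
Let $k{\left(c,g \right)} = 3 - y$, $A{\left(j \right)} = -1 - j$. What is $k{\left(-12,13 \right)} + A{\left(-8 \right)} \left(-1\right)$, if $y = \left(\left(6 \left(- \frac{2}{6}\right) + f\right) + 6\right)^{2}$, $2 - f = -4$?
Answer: $-104$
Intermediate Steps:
$f = 6$ ($f = 2 - -4 = 2 + 4 = 6$)
$y = 100$ ($y = \left(\left(6 \left(- \frac{2}{6}\right) + 6\right) + 6\right)^{2} = \left(\left(6 \left(\left(-2\right) \frac{1}{6}\right) + 6\right) + 6\right)^{2} = \left(\left(6 \left(- \frac{1}{3}\right) + 6\right) + 6\right)^{2} = \left(\left(-2 + 6\right) + 6\right)^{2} = \left(4 + 6\right)^{2} = 10^{2} = 100$)
$k{\left(c,g \right)} = -97$ ($k{\left(c,g \right)} = 3 - 100 = -97$)
$k{\left(-12,13 \right)} + A{\left(-8 \right)} \left(-1\right) = -97 + \left(-1 - -8\right) \left(-1\right) = -97 + \left(-1 + 8\right) \left(-1\right) = -97 + 7 \left(-1\right) = -97 - 7 = -104$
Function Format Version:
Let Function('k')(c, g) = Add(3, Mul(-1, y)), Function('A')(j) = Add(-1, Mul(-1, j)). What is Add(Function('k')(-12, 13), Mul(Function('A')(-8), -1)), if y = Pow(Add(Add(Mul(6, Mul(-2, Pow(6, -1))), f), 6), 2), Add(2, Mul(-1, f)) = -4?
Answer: -104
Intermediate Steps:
f = 6 (f = Add(2, Mul(-1, -4)) = Add(2, 4) = 6)
y = 100 (y = Pow(Add(Add(Mul(6, Mul(-2, Pow(6, -1))), 6), 6), 2) = Pow(Add(Add(Mul(6, Mul(-2, Rational(1, 6))), 6), 6), 2) = Pow(Add(Add(Mul(6, Rational(-1, 3)), 6), 6), 2) = Pow(Add(Add(-2, 6), 6), 2) = Pow(Add(4, 6), 2) = Pow(10, 2) = 100)
Function('k')(c, g) = -97 (Function('k')(c, g) = Add(3, Mul(-1, 100)) = Add(3, -100) = -97)
Add(Function('k')(-12, 13), Mul(Function('A')(-8), -1)) = Add(-97, Mul(Add(-1, Mul(-1, -8)), -1)) = Add(-97, Mul(Add(-1, 8), -1)) = Add(-97, Mul(7, -1)) = Add(-97, -7) = -104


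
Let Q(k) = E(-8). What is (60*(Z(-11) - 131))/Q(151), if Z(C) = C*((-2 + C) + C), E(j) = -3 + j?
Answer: -7980/11 ≈ -725.45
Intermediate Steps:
Z(C) = C*(-2 + 2*C)
Q(k) = -11 (Q(k) = -3 - 8 = -11)
(60*(Z(-11) - 131))/Q(151) = (60*(2*(-11)*(-1 - 11) - 131))/(-11) = (60*(2*(-11)*(-12) - 131))*(-1/11) = (60*(264 - 131))*(-1/11) = (60*133)*(-1/11) = 7980*(-1/11) = -7980/11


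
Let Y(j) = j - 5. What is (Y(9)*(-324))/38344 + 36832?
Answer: 176535614/4793 ≈ 36832.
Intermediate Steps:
Y(j) = -5 + j
(Y(9)*(-324))/38344 + 36832 = ((-5 + 9)*(-324))/38344 + 36832 = (4*(-324))*(1/38344) + 36832 = -1296*1/38344 + 36832 = -162/4793 + 36832 = 176535614/4793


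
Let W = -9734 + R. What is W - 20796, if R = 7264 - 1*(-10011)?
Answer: -13255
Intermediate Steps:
R = 17275 (R = 7264 + 10011 = 17275)
W = 7541 (W = -9734 + 17275 = 7541)
W - 20796 = 7541 - 20796 = -13255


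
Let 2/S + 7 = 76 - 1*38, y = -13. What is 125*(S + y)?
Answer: -50125/31 ≈ -1616.9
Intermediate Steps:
S = 2/31 (S = 2/(-7 + (76 - 1*38)) = 2/(-7 + (76 - 38)) = 2/(-7 + 38) = 2/31 ≈ 0.064516)
125*(S + y) = 125*(2/31 - 13) = 125*(-401/31) = -50125/31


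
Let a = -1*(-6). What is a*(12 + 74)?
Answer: 516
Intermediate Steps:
a = 6
a*(12 + 74) = 6*(12 + 74) = 6*86 = 516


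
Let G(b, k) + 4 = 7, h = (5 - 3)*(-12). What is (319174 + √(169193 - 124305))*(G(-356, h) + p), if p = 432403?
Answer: 138012752644 + 864812*√11222 ≈ 1.3810e+11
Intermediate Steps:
h = -24 (h = 2*(-12) = -24)
G(b, k) = 3 (G(b, k) = -4 + 7 = 3)
(319174 + √(169193 - 124305))*(G(-356, h) + p) = (319174 + √(169193 - 124305))*(3 + 432403) = (319174 + √44888)*432406 = (319174 + 2*√11222)*432406 = 138012752644 + 864812*√11222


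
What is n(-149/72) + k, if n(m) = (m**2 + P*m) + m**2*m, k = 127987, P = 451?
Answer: 47420822683/373248 ≈ 1.2705e+5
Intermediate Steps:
n(m) = m**2 + m**3 + 451*m (n(m) = (m**2 + 451*m) + m**2*m = (m**2 + 451*m) + m**3 = m**2 + m**3 + 451*m)
n(-149/72) + k = (-149/72)*(451 - 149/72 + (-149/72)**2) + 127987 = (-149*1/72)*(451 - 149*1/72 + (-149*1/72)**2) + 127987 = -149*(451 - 149/72 + (-149/72)**2)/72 + 127987 = -149*(451 - 149/72 + 22201/5184)/72 + 127987 = -149/72*2349457/5184 + 127987 = -350069093/373248 + 127987 = 47420822683/373248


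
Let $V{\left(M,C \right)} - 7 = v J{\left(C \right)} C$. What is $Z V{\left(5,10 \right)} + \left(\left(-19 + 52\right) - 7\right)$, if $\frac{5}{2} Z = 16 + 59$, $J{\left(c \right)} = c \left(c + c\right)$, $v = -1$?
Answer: $-59764$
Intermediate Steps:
$J{\left(c \right)} = 2 c^{2}$ ($J{\left(c \right)} = c 2 c = 2 c^{2}$)
$V{\left(M,C \right)} = 7 - 2 C^{3}$ ($V{\left(M,C \right)} = 7 + - 2 C^{2} C = 7 - 2 C^{3}$)
$Z = 30$ ($Z = \frac{2 \left(16 + 59\right)}{5} = \frac{2}{5} \cdot 75 = 30$)
$Z V{\left(5,10 \right)} + \left(\left(-19 + 52\right) - 7\right) = 30 \left(7 - 2 \cdot 10^{3}\right) + \left(\left(-19 + 52\right) - 7\right) = 30 \left(7 - 2000\right) + \left(33 - 7\right) = 30 \left(7 - 2000\right) + 26 = 30 \left(-1993\right) + 26 = -59790 + 26 = -59764$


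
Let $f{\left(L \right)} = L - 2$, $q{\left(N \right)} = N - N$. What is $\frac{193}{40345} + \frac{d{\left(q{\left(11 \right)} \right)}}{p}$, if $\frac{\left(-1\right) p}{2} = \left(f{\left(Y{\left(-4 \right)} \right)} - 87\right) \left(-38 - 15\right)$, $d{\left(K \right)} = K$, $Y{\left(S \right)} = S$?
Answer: $\frac{193}{40345} \approx 0.0047837$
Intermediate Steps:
$q{\left(N \right)} = 0$
$f{\left(L \right)} = -2 + L$ ($f{\left(L \right)} = L - 2 = -2 + L$)
$p = -9858$ ($p = - 2 \left(\left(-2 - 4\right) - 87\right) \left(-38 - 15\right) = - 2 \left(-6 - 87\right) \left(-53\right) = - 2 \left(\left(-93\right) \left(-53\right)\right) = \left(-2\right) 4929 = -9858$)
$\frac{193}{40345} + \frac{d{\left(q{\left(11 \right)} \right)}}{p} = \frac{193}{40345} + \frac{0}{-9858} = 193 \cdot \frac{1}{40345} + 0 \left(- \frac{1}{9858}\right) = \frac{193}{40345} + 0 = \frac{193}{40345}$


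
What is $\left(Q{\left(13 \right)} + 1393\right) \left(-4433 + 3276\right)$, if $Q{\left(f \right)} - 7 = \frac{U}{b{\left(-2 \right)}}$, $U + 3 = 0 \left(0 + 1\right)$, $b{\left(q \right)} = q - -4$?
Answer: $- \frac{3236129}{2} \approx -1.6181 \cdot 10^{6}$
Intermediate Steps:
$b{\left(q \right)} = 4 + q$ ($b{\left(q \right)} = q + 4 = 4 + q$)
$U = -3$ ($U = -3 + 0 \left(0 + 1\right) = -3 + 0 \cdot 1 = -3 + 0 = -3$)
$Q{\left(f \right)} = \frac{11}{2}$ ($Q{\left(f \right)} = 7 - \frac{3}{4 - 2} = 7 - \frac{3}{2} = \frac{11}{2}$)
$\left(Q{\left(13 \right)} + 1393\right) \left(-4433 + 3276\right) = \left(\frac{11}{2} + 1393\right) \left(-4433 + 3276\right) = \frac{2797}{2} \left(-1157\right) = - \frac{3236129}{2}$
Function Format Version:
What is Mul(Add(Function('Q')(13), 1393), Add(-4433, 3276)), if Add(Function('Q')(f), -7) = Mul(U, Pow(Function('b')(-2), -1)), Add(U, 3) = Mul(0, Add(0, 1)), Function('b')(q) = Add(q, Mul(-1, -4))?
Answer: Rational(-3236129, 2) ≈ -1.6181e+6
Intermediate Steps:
Function('b')(q) = Add(4, q) (Function('b')(q) = Add(q, 4) = Add(4, q))
U = -3 (U = Add(-3, Mul(0, Add(0, 1))) = Add(-3, Mul(0, 1)) = Add(-3, 0) = -3)
Function('Q')(f) = Rational(11, 2) (Function('Q')(f) = Add(7, Mul(-3, Pow(Add(4, -2), -1))) = Add(7, Mul(-3, Pow(2, -1))) = Add(7, Mul(-3, Rational(1, 2))) = Add(7, Rational(-3, 2)) = Rational(11, 2))
Mul(Add(Function('Q')(13), 1393), Add(-4433, 3276)) = Mul(Add(Rational(11, 2), 1393), Add(-4433, 3276)) = Mul(Rational(2797, 2), -1157) = Rational(-3236129, 2)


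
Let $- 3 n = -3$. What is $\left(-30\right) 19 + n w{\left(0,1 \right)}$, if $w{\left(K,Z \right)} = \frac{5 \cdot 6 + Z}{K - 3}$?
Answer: $- \frac{1741}{3} \approx -580.33$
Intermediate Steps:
$n = 1$ ($n = \left(- \frac{1}{3}\right) \left(-3\right) = 1$)
$w{\left(K,Z \right)} = \frac{30 + Z}{-3 + K}$
$\left(-30\right) 19 + n w{\left(0,1 \right)} = \left(-30\right) 19 + 1 \frac{30 + 1}{-3 + 0} = -570 + 1 \frac{1}{-3} \cdot 31 = -570 + 1 \left(\left(- \frac{1}{3}\right) 31\right) = -570 + 1 \left(- \frac{31}{3}\right) = -570 - \frac{31}{3} = - \frac{1741}{3}$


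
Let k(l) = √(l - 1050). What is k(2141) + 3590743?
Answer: 3590743 + √1091 ≈ 3.5908e+6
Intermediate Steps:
k(l) = √(-1050 + l)
k(2141) + 3590743 = √(-1050 + 2141) + 3590743 = √1091 + 3590743 = 3590743 + √1091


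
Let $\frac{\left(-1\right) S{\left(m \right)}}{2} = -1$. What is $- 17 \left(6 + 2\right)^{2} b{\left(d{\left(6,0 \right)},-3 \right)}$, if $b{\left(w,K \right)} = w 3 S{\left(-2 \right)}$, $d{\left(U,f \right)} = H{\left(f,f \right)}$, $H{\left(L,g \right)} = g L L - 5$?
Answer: $32640$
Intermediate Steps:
$S{\left(m \right)} = 2$ ($S{\left(m \right)} = \left(-2\right) \left(-1\right) = 2$)
$H{\left(L,g \right)} = -5 + g L^{2}$ ($H{\left(L,g \right)} = L g L - 5 = g L^{2} - 5 = -5 + g L^{2}$)
$d{\left(U,f \right)} = -5 + f^{3}$ ($d{\left(U,f \right)} = -5 + f f^{2} = -5 + f^{3}$)
$b{\left(w,K \right)} = 6 w$ ($b{\left(w,K \right)} = w 3 \cdot 2 = 3 w 2 = 6 w$)
$- 17 \left(6 + 2\right)^{2} b{\left(d{\left(6,0 \right)},-3 \right)} = - 17 \left(6 + 2\right)^{2} \cdot 6 \left(-5 + 0^{3}\right) = - 17 \cdot 8^{2} \cdot 6 \left(-5 + 0\right) = \left(-17\right) 64 \cdot 6 \left(-5\right) = \left(-1088\right) \left(-30\right) = 32640$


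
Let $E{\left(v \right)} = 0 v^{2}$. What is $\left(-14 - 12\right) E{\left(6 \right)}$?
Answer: $0$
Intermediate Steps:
$E{\left(v \right)} = 0$
$\left(-14 - 12\right) E{\left(6 \right)} = \left(-14 - 12\right) 0 = \left(-26\right) 0 = 0$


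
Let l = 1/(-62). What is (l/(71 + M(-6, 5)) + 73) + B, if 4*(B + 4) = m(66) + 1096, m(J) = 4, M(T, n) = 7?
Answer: 1663583/4836 ≈ 344.00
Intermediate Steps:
l = -1/62 ≈ -0.016129
B = 271 (B = -4 + (4 + 1096)/4 = -4 + (1/4)*1100 = -4 + 275 = 271)
(l/(71 + M(-6, 5)) + 73) + B = (-1/62/(71 + 7) + 73) + 271 = (-1/62/78 + 73) + 271 = ((1/78)*(-1/62) + 73) + 271 = (-1/4836 + 73) + 271 = 353027/4836 + 271 = 1663583/4836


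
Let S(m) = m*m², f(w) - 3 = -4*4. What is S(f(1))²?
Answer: 4826809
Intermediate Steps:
f(w) = -13 (f(w) = 3 - 4*4 = 3 - 16 = -13)
S(m) = m³
S(f(1))² = ((-13)³)² = (-2197)² = 4826809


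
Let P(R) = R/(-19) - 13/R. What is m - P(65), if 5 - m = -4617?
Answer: 439434/95 ≈ 4625.6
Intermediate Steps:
m = 4622 (m = 5 - 1*(-4617) = 5 + 4617 = 4622)
P(R) = -13/R - R/19 (P(R) = R*(-1/19) - 13/R = -R/19 - 13/R = -13/R - R/19)
m - P(65) = 4622 - (-13/65 - 1/19*65) = 4622 - (-13*1/65 - 65/19) = 4622 - (-1/5 - 65/19) = 4622 - 1*(-344/95) = 4622 + 344/95 = 439434/95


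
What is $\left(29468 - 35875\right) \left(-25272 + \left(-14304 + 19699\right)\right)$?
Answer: $127351939$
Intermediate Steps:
$\left(29468 - 35875\right) \left(-25272 + \left(-14304 + 19699\right)\right) = - 6407 \left(-25272 + 5395\right) = \left(-6407\right) \left(-19877\right) = 127351939$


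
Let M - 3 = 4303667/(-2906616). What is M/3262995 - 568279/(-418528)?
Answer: 673714411793683031/496179251113914720 ≈ 1.3578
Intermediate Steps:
M = 4416181/2906616 (M = 3 + 4303667/(-2906616) = 3 + 4303667*(-1/2906616) = 3 - 4303667/2906616 = 4416181/2906616 ≈ 1.5194)
M/3262995 - 568279/(-418528) = (4416181/2906616)/3262995 - 568279/(-418528) = (4416181/2906616)*(1/3262995) - 568279*(-1/418528) = 4416181/9484273474920 + 568279/418528 = 673714411793683031/496179251113914720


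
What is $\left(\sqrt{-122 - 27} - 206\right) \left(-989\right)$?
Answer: $203734 - 989 i \sqrt{149} \approx 2.0373 \cdot 10^{5} - 12072.0 i$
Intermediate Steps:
$\left(\sqrt{-122 - 27} - 206\right) \left(-989\right) = \left(\sqrt{-149} - 206\right) \left(-989\right) = \left(i \sqrt{149} - 206\right) \left(-989\right) = \left(-206 + i \sqrt{149}\right) \left(-989\right) = 203734 - 989 i \sqrt{149}$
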